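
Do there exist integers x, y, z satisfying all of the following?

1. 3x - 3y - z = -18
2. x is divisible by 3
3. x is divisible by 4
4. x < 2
Yes

Take x = 0, y = 6, z = 0. Substituting into each constraint:
  (1) 3(0) - 3(6) + 0 = -18 ✓
  (2) 0 = 3 × 0, remainder 0 ✓
  (3) 0 = 4 × 0, remainder 0 ✓
  (4) 0 < 2 ✓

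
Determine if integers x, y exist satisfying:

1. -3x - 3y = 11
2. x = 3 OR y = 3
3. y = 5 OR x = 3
No

Even the single constraint (-3x - 3y = 11) is infeasible over the integers.

  - -3x - 3y = 11: every term on the left is divisible by 3, so the LHS ≡ 0 (mod 3), but the RHS 11 is not — no integer solution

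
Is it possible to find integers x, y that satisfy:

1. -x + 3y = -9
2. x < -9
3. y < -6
Yes

Take x = -12, y = -7. Substituting into each constraint:
  (1) 12 + 3(-7) = -9 ✓
  (2) -12 < -9 ✓
  (3) -7 < -6 ✓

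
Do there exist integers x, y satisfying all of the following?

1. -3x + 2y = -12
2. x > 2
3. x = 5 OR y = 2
No

A contradictory subset is {-3x + 2y = -12, x = 5 OR y = 2}. No integer assignment can satisfy these jointly:

  - -3x + 2y = -12: is a linear equation tying the variables together
  - x = 5 OR y = 2: forces a choice: either x = 5 or y = 2

Split on the disjunction (x = 5 OR y = 2):
  • If x = 5: with x = 5, every remaining term of the linear equation is divisible by 2, so the left side is ≡ 0 (mod 2); but the right side 3 ≡ 1 (mod 2). No integers can satisfy it.
  • If y = 2: with y = 2, every remaining term of the linear equation is divisible by 3, so the left side is ≡ 0 (mod 3); but the right side -16 ≡ 2 (mod 3). No integers can satisfy it.
Both branches are infeasible, so the system has no integer solution.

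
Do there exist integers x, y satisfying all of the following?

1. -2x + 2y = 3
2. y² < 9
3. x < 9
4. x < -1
No

Even the single constraint (-2x + 2y = 3) is infeasible over the integers.

  - -2x + 2y = 3: every term on the left is divisible by 2, so the LHS ≡ 0 (mod 2), but the RHS 3 is not — no integer solution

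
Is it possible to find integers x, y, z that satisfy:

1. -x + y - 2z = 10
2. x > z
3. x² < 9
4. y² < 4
Yes

Take x = -2, y = 0, z = -4. Substituting into each constraint:
  (1) 2 + 0 - 2(-4) = 10 ✓
  (2) -2 > -4 ✓
  (3) x² = (-2)² = 4, and 4 < 9 ✓
  (4) y² = (0)² = 0, and 0 < 4 ✓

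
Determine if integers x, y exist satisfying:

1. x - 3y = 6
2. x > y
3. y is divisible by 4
Yes

Take x = 6, y = 0. Substituting into each constraint:
  (1) 6 - 3(0) = 6 ✓
  (2) 6 > 0 ✓
  (3) 0 = 4 × 0, remainder 0 ✓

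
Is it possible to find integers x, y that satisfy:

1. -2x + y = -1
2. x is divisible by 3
Yes

Take x = 0, y = -1. Substituting into each constraint:
  (1) -2(0) + (-1) = -1 ✓
  (2) 0 = 3 × 0, remainder 0 ✓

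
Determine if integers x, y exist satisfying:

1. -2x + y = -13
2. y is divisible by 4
No

The full constraint system is jointly infeasible over the integers. Each constraint and what it forces:

  - -2x + y = -13: is a linear equation tying the variables together
  - y is divisible by 4: restricts y to multiples of 4

Modular obstruction: writing y = 4y', every remaining term of the linear equation is divisible by 2, so the left side is ≡ 0 (mod 2); but the right side -13 ≡ 1 (mod 2). No integers can satisfy it.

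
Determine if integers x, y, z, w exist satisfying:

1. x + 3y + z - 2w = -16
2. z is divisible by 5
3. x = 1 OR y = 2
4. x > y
Yes

Take x = 4, y = 2, z = 0, w = 13. Substituting into each constraint:
  (1) 4 + 3(2) + 0 - 2(13) = -16 ✓
  (2) 0 = 5 × 0, remainder 0 ✓
  (3) y = 2, target 2 ✓ (second branch holds)
  (4) 4 > 2 ✓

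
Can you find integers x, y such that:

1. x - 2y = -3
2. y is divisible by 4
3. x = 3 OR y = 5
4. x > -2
No

A contradictory subset is {x - 2y = -3, y is divisible by 4, x = 3 OR y = 5}. No integer assignment can satisfy these jointly:

  - x - 2y = -3: is a linear equation tying the variables together
  - y is divisible by 4: restricts y to multiples of 4
  - x = 3 OR y = 5: forces a choice: either x = 3 or y = 5

Split on the disjunction (x = 3 OR y = 5):
  • If x = 3: with x = 3, writing y = 4y', every remaining term of the linear equation is divisible by 8, so the left side is ≡ 0 (mod 8); but the right side -6 ≡ 2 (mod 8). No integers can satisfy it.
  • If y = 5: this contradicts the divisibility constraint — 5 is not a multiple of 4.
Both branches are infeasible, so the system has no integer solution.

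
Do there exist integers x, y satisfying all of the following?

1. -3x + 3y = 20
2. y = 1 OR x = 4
No

Even the single constraint (-3x + 3y = 20) is infeasible over the integers.

  - -3x + 3y = 20: every term on the left is divisible by 3, so the LHS ≡ 0 (mod 3), but the RHS 20 is not — no integer solution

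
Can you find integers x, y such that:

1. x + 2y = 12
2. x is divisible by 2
Yes

Take x = 0, y = 6. Substituting into each constraint:
  (1) 0 + 2(6) = 12 ✓
  (2) 0 = 2 × 0, remainder 0 ✓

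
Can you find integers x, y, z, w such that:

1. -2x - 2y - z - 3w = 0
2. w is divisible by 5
Yes

Take x = 0, y = 0, z = 0, w = 0. Substituting into each constraint:
  (1) -2(0) - 2(0) + 0 - 3(0) = 0 ✓
  (2) 0 = 5 × 0, remainder 0 ✓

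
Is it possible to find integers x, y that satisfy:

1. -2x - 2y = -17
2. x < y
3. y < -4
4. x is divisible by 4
No

Even the single constraint (-2x - 2y = -17) is infeasible over the integers.

  - -2x - 2y = -17: every term on the left is divisible by 2, so the LHS ≡ 0 (mod 2), but the RHS -17 is not — no integer solution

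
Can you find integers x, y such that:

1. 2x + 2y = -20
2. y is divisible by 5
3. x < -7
Yes

Take x = -10, y = 0. Substituting into each constraint:
  (1) 2(-10) + 2(0) = -20 ✓
  (2) 0 = 5 × 0, remainder 0 ✓
  (3) -10 < -7 ✓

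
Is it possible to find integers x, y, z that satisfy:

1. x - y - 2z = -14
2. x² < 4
Yes

Take x = 0, y = 0, z = 7. Substituting into each constraint:
  (1) 0 + 0 - 2(7) = -14 ✓
  (2) x² = (0)² = 0, and 0 < 4 ✓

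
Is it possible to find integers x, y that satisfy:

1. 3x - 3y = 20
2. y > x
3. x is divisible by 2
No

Even the single constraint (3x - 3y = 20) is infeasible over the integers.

  - 3x - 3y = 20: every term on the left is divisible by 3, so the LHS ≡ 0 (mod 3), but the RHS 20 is not — no integer solution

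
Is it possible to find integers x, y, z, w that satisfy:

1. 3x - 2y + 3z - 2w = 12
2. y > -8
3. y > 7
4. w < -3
Yes

Take x = 0, y = 8, z = 0, w = -14. Substituting into each constraint:
  (1) 3(0) - 2(8) + 3(0) - 2(-14) = 12 ✓
  (2) 8 > -8 ✓
  (3) 8 > 7 ✓
  (4) -14 < -3 ✓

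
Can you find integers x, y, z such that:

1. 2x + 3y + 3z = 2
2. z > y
Yes

Take x = 4, y = -2, z = 0. Substituting into each constraint:
  (1) 2(4) + 3(-2) + 3(0) = 2 ✓
  (2) 0 > -2 ✓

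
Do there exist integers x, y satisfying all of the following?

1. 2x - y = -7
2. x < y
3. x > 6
Yes

Take x = 7, y = 21. Substituting into each constraint:
  (1) 2(7) + (-21) = -7 ✓
  (2) 7 < 21 ✓
  (3) 7 > 6 ✓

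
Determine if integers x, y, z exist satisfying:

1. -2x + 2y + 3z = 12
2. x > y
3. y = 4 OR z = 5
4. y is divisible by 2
Yes

Take x = 7, y = 4, z = 6. Substituting into each constraint:
  (1) -2(7) + 2(4) + 3(6) = 12 ✓
  (2) 7 > 4 ✓
  (3) y = 4, target 4 ✓ (first branch holds)
  (4) 4 = 2 × 2, remainder 0 ✓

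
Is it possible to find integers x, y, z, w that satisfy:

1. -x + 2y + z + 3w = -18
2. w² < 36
Yes

Take x = 0, y = -9, z = 0, w = 0. Substituting into each constraint:
  (1) 0 + 2(-9) + 0 + 3(0) = -18 ✓
  (2) w² = (0)² = 0, and 0 < 36 ✓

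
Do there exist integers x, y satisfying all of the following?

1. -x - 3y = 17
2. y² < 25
Yes

Take x = -17, y = 0. Substituting into each constraint:
  (1) 17 - 3(0) = 17 ✓
  (2) y² = (0)² = 0, and 0 < 25 ✓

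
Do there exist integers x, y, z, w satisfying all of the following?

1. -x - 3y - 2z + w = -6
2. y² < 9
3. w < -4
Yes

Take x = 0, y = 0, z = 0, w = -6. Substituting into each constraint:
  (1) 0 - 3(0) - 2(0) + (-6) = -6 ✓
  (2) y² = (0)² = 0, and 0 < 9 ✓
  (3) -6 < -4 ✓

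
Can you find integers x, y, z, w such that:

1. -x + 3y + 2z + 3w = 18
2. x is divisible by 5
Yes

Take x = 0, y = 6, z = 0, w = 0. Substituting into each constraint:
  (1) 0 + 3(6) + 2(0) + 3(0) = 18 ✓
  (2) 0 = 5 × 0, remainder 0 ✓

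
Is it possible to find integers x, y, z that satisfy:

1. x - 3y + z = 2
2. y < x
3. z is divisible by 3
Yes

Take x = 2, y = 0, z = 0. Substituting into each constraint:
  (1) 2 - 3(0) + 0 = 2 ✓
  (2) 0 < 2 ✓
  (3) 0 = 3 × 0, remainder 0 ✓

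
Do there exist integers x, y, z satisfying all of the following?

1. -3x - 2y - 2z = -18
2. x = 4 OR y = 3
Yes

Take x = 0, y = 3, z = 6. Substituting into each constraint:
  (1) -3(0) - 2(3) - 2(6) = -18 ✓
  (2) y = 3, target 3 ✓ (second branch holds)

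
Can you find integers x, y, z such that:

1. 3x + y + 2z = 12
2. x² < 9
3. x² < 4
Yes

Take x = 0, y = 12, z = 0. Substituting into each constraint:
  (1) 3(0) + 12 + 2(0) = 12 ✓
  (2) x² = (0)² = 0, and 0 < 9 ✓
  (3) x² = (0)² = 0, and 0 < 4 ✓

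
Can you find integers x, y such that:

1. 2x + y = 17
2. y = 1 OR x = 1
Yes

Take x = 8, y = 1. Substituting into each constraint:
  (1) 2(8) + 1 = 17 ✓
  (2) y = 1, target 1 ✓ (first branch holds)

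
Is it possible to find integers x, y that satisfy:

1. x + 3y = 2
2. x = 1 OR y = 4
Yes

Take x = -10, y = 4. Substituting into each constraint:
  (1) (-10) + 3(4) = 2 ✓
  (2) y = 4, target 4 ✓ (second branch holds)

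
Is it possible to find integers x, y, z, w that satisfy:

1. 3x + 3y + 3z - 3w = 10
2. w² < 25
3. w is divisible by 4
No

Even the single constraint (3x + 3y + 3z - 3w = 10) is infeasible over the integers.

  - 3x + 3y + 3z - 3w = 10: every term on the left is divisible by 3, so the LHS ≡ 0 (mod 3), but the RHS 10 is not — no integer solution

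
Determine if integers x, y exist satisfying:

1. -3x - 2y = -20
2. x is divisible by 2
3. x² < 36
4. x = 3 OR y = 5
No

A contradictory subset is {-3x - 2y = -20, x = 3 OR y = 5}. No integer assignment can satisfy these jointly:

  - -3x - 2y = -20: is a linear equation tying the variables together
  - x = 3 OR y = 5: forces a choice: either x = 3 or y = 5

Split on the disjunction (x = 3 OR y = 5):
  • If x = 3: with x = 3, every remaining term of the linear equation is divisible by 2, so the left side is ≡ 0 (mod 2); but the right side -11 ≡ 1 (mod 2). No integers can satisfy it.
  • If y = 5: with y = 5, every remaining term of the linear equation is divisible by 3, so the left side is ≡ 0 (mod 3); but the right side -10 ≡ 2 (mod 3). No integers can satisfy it.
Both branches are infeasible, so the system has no integer solution.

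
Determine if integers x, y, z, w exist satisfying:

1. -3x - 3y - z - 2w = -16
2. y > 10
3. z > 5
Yes

Take x = 1, y = 11, z = 6, w = -13. Substituting into each constraint:
  (1) -3(1) - 3(11) + (-6) - 2(-13) = -16 ✓
  (2) 11 > 10 ✓
  (3) 6 > 5 ✓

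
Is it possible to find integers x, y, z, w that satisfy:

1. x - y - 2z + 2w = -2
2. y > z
Yes

Take x = 0, y = 0, z = -1, w = -2. Substituting into each constraint:
  (1) 0 + 0 - 2(-1) + 2(-2) = -2 ✓
  (2) 0 > -1 ✓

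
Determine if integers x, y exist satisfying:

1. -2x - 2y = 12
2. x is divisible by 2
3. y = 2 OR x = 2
Yes

Take x = -8, y = 2. Substituting into each constraint:
  (1) -2(-8) - 2(2) = 12 ✓
  (2) -8 = 2 × -4, remainder 0 ✓
  (3) y = 2, target 2 ✓ (first branch holds)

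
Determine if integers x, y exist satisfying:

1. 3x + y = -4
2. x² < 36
Yes

Take x = 0, y = -4. Substituting into each constraint:
  (1) 3(0) + (-4) = -4 ✓
  (2) x² = (0)² = 0, and 0 < 36 ✓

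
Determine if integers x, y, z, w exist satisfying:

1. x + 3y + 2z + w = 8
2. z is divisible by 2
Yes

Take x = 2, y = 2, z = 0, w = 0. Substituting into each constraint:
  (1) 2 + 3(2) + 2(0) + 0 = 8 ✓
  (2) 0 = 2 × 0, remainder 0 ✓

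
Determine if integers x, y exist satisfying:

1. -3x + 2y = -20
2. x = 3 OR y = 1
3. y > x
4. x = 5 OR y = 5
No

A contradictory subset is {-3x + 2y = -20, x = 3 OR y = 1, y > x}. No integer assignment can satisfy these jointly:

  - -3x + 2y = -20: is a linear equation tying the variables together
  - x = 3 OR y = 1: forces a choice: either x = 3 or y = 1
  - y > x: bounds one variable relative to another variable

Split on the disjunction (x = 3 OR y = 1):
  • If x = 3: with x = 3, every remaining term of the linear equation is divisible by 2, so the left side is ≡ 0 (mod 2); but the right side -11 ≡ 1 (mod 2). No integers can satisfy it.
  • If y = 1: with y = 1, every remaining term of the linear equation is divisible by 3, so the left side is ≡ 0 (mod 3); but the right side -22 ≡ 2 (mod 3). No integers can satisfy it.
Both branches are infeasible, so the system has no integer solution.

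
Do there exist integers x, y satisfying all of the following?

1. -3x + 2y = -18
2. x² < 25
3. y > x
No

The full constraint system is jointly infeasible over the integers. Each constraint and what it forces:

  - -3x + 2y = -18: is a linear equation tying the variables together
  - x² < 25: restricts x to |x| ≤ 4
  - y > x: bounds one variable relative to another variable

The bounds confine x to {-4, -3, -2, -1, 0, 1, 2, 3, 4}. For each value, substitute into the equation:
  • x = -4: the equation forces y = -15, but y > x fails since -15 ≤ -4.
  • x = -3: the equation gives 2y = -27, so y would not be an integer.
  • x = -2: the equation forces y = -12, but y > x fails since -12 ≤ -2.
  • x = -1: the equation gives 2y = -21, so y would not be an integer.
  • x = 0: the equation forces y = -9, but y > x fails since -9 ≤ 0.
  • x = 1: the equation gives 2y = -15, so y would not be an integer.
  • x = 2: the equation forces y = -6, but y > x fails since -6 ≤ 2.
  • x = 3: the equation gives 2y = -9, so y would not be an integer.
  • x = 4: the equation forces y = -3, but y > x fails since -3 ≤ 4.
Every case fails, so no integer solution exists.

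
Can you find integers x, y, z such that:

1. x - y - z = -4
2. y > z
Yes

Take x = -5, y = 0, z = -1. Substituting into each constraint:
  (1) (-5) + 0 + 1 = -4 ✓
  (2) 0 > -1 ✓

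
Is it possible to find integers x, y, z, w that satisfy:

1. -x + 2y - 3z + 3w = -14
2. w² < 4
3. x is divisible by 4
Yes

Take x = 0, y = -10, z = -1, w = 1. Substituting into each constraint:
  (1) 0 + 2(-10) - 3(-1) + 3(1) = -14 ✓
  (2) w² = (1)² = 1, and 1 < 4 ✓
  (3) 0 = 4 × 0, remainder 0 ✓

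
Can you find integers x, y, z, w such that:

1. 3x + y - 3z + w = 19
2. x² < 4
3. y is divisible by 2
Yes

Take x = 0, y = 0, z = 0, w = 19. Substituting into each constraint:
  (1) 3(0) + 0 - 3(0) + 19 = 19 ✓
  (2) x² = (0)² = 0, and 0 < 4 ✓
  (3) 0 = 2 × 0, remainder 0 ✓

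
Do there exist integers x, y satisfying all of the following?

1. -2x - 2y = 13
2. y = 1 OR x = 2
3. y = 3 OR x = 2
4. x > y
No

Even the single constraint (-2x - 2y = 13) is infeasible over the integers.

  - -2x - 2y = 13: every term on the left is divisible by 2, so the LHS ≡ 0 (mod 2), but the RHS 13 is not — no integer solution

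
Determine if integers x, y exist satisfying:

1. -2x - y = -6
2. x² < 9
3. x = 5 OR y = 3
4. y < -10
No

A contradictory subset is {-2x - y = -6, x = 5 OR y = 3, y < -10}. No integer assignment can satisfy these jointly:

  - -2x - y = -6: is a linear equation tying the variables together
  - x = 5 OR y = 3: forces a choice: either x = 5 or y = 3
  - y < -10: bounds one variable relative to a constant

Split on the disjunction (x = 5 OR y = 3):
  • If x = 5: the equation forces y = -4, which contradicts the bound y ≤ -11.
  • If y = 3: this contradicts the bound y ≤ -11.
Both branches are infeasible, so the system has no integer solution.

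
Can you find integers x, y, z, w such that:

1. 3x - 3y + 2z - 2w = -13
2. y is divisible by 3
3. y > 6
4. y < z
Yes

Take x = 0, y = 9, z = 10, w = 3. Substituting into each constraint:
  (1) 3(0) - 3(9) + 2(10) - 2(3) = -13 ✓
  (2) 9 = 3 × 3, remainder 0 ✓
  (3) 9 > 6 ✓
  (4) 9 < 10 ✓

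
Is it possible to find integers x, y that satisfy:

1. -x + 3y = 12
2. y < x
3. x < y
No

A contradictory subset is {y < x, x < y}. No integer assignment can satisfy these jointly:

  - y < x: bounds one variable relative to another variable
  - x < y: bounds one variable relative to another variable

Direct contradiction: x > y and y > x cannot both hold.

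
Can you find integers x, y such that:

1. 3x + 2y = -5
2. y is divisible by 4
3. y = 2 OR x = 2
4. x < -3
No

A contradictory subset is {3x + 2y = -5, y = 2 OR x = 2, x < -3}. No integer assignment can satisfy these jointly:

  - 3x + 2y = -5: is a linear equation tying the variables together
  - y = 2 OR x = 2: forces a choice: either y = 2 or x = 2
  - x < -3: bounds one variable relative to a constant

Split on the disjunction (y = 2 OR x = 2):
  • If y = 2: the equation forces x = -3, which contradicts the bound x ≤ -4.
  • If x = 2: this contradicts the bound x ≤ -4.
Both branches are infeasible, so the system has no integer solution.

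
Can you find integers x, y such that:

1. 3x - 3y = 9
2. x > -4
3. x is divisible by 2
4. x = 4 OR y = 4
Yes

Take x = 4, y = 1. Substituting into each constraint:
  (1) 3(4) - 3(1) = 9 ✓
  (2) 4 > -4 ✓
  (3) 4 = 2 × 2, remainder 0 ✓
  (4) x = 4, target 4 ✓ (first branch holds)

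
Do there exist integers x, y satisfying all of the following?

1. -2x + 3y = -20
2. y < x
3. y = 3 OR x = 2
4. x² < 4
No

A contradictory subset is {-2x + 3y = -20, y = 3 OR x = 2, x² < 4}. No integer assignment can satisfy these jointly:

  - -2x + 3y = -20: is a linear equation tying the variables together
  - y = 3 OR x = 2: forces a choice: either y = 3 or x = 2
  - x² < 4: restricts x to |x| ≤ 1

Split on the disjunction (y = 3 OR x = 2):
  • If y = 3: with y = 3, every remaining term of the linear equation is divisible by 2, so the left side is ≡ 0 (mod 2); but the right side -29 ≡ 1 (mod 2). No integers can satisfy it.
  • If x = 2: this contradicts x² < 4, which requires |x| ≤ 1.
Both branches are infeasible, so the system has no integer solution.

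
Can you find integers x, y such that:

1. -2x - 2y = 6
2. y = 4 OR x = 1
Yes

Take x = -7, y = 4. Substituting into each constraint:
  (1) -2(-7) - 2(4) = 6 ✓
  (2) y = 4, target 4 ✓ (first branch holds)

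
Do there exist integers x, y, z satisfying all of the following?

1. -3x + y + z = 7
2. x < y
Yes

Take x = -1, y = 0, z = 4. Substituting into each constraint:
  (1) -3(-1) + 0 + 4 = 7 ✓
  (2) -1 < 0 ✓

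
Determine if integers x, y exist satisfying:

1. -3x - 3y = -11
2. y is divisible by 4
No

Even the single constraint (-3x - 3y = -11) is infeasible over the integers.

  - -3x - 3y = -11: every term on the left is divisible by 3, so the LHS ≡ 0 (mod 3), but the RHS -11 is not — no integer solution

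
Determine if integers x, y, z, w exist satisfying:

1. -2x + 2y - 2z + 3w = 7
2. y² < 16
Yes

Take x = 0, y = 0, z = -2, w = 1. Substituting into each constraint:
  (1) -2(0) + 2(0) - 2(-2) + 3(1) = 7 ✓
  (2) y² = (0)² = 0, and 0 < 16 ✓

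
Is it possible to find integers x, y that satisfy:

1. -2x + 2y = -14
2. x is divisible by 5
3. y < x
Yes

Take x = 0, y = -7. Substituting into each constraint:
  (1) -2(0) + 2(-7) = -14 ✓
  (2) 0 = 5 × 0, remainder 0 ✓
  (3) -7 < 0 ✓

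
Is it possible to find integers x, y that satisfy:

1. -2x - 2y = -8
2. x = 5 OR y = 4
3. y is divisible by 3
No

The full constraint system is jointly infeasible over the integers. Each constraint and what it forces:

  - -2x - 2y = -8: is a linear equation tying the variables together
  - x = 5 OR y = 4: forces a choice: either x = 5 or y = 4
  - y is divisible by 3: restricts y to multiples of 3

Split on the disjunction (x = 5 OR y = 4):
  • If x = 5: with x = 5, writing y = 3y', every remaining term of the linear equation is divisible by 6, so the left side is ≡ 0 (mod 6); but the right side 2 ≡ 2 (mod 6). No integers can satisfy it.
  • If y = 4: this contradicts the divisibility constraint — 4 is not a multiple of 3.
Both branches are infeasible, so the system has no integer solution.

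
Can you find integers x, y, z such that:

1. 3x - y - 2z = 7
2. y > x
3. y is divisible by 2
Yes

Take x = -1, y = 0, z = -5. Substituting into each constraint:
  (1) 3(-1) + 0 - 2(-5) = 7 ✓
  (2) 0 > -1 ✓
  (3) 0 = 2 × 0, remainder 0 ✓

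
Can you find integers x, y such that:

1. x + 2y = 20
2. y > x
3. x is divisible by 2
Yes

Take x = 0, y = 10. Substituting into each constraint:
  (1) 0 + 2(10) = 20 ✓
  (2) 10 > 0 ✓
  (3) 0 = 2 × 0, remainder 0 ✓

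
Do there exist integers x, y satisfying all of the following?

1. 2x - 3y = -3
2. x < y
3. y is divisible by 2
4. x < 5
No

A contradictory subset is {2x - 3y = -3, y is divisible by 2}. No integer assignment can satisfy these jointly:

  - 2x - 3y = -3: is a linear equation tying the variables together
  - y is divisible by 2: restricts y to multiples of 2

Modular obstruction: writing y = 2y', every remaining term of the linear equation is divisible by 2, so the left side is ≡ 0 (mod 2); but the right side -3 ≡ 1 (mod 2). No integers can satisfy it.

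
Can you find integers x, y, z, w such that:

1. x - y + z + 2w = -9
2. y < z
Yes

Take x = 0, y = 0, z = 1, w = -5. Substituting into each constraint:
  (1) 0 + 0 + 1 + 2(-5) = -9 ✓
  (2) 0 < 1 ✓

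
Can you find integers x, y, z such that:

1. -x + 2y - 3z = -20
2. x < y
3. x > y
No

A contradictory subset is {x < y, x > y}. No integer assignment can satisfy these jointly:

  - x < y: bounds one variable relative to another variable
  - x > y: bounds one variable relative to another variable

Direct contradiction: y > x and x > y cannot both hold.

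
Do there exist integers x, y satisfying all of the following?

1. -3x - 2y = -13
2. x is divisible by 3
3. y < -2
Yes

Take x = 9, y = -7. Substituting into each constraint:
  (1) -3(9) - 2(-7) = -13 ✓
  (2) 9 = 3 × 3, remainder 0 ✓
  (3) -7 < -2 ✓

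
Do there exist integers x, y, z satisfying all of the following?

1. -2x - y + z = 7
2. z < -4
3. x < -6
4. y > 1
Yes

Take x = -7, y = 2, z = -5. Substituting into each constraint:
  (1) -2(-7) + (-2) + (-5) = 7 ✓
  (2) -5 < -4 ✓
  (3) -7 < -6 ✓
  (4) 2 > 1 ✓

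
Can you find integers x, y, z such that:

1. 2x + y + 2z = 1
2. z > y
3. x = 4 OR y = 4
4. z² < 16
Yes

Take x = 4, y = -3, z = -2. Substituting into each constraint:
  (1) 2(4) + (-3) + 2(-2) = 1 ✓
  (2) -2 > -3 ✓
  (3) x = 4, target 4 ✓ (first branch holds)
  (4) z² = (-2)² = 4, and 4 < 16 ✓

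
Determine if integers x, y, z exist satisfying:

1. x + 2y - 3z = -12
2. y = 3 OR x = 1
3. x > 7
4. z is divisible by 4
Yes

Take x = 18, y = 3, z = 12. Substituting into each constraint:
  (1) 18 + 2(3) - 3(12) = -12 ✓
  (2) y = 3, target 3 ✓ (first branch holds)
  (3) 18 > 7 ✓
  (4) 12 = 4 × 3, remainder 0 ✓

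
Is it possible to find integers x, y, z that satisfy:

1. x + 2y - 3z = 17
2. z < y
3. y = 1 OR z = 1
Yes

Take x = 15, y = 1, z = 0. Substituting into each constraint:
  (1) 15 + 2(1) - 3(0) = 17 ✓
  (2) 0 < 1 ✓
  (3) y = 1, target 1 ✓ (first branch holds)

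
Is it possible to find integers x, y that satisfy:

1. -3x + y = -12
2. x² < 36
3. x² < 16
Yes

Take x = 0, y = -12. Substituting into each constraint:
  (1) -3(0) + (-12) = -12 ✓
  (2) x² = (0)² = 0, and 0 < 36 ✓
  (3) x² = (0)² = 0, and 0 < 16 ✓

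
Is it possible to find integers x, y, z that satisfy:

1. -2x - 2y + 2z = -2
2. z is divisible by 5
Yes

Take x = 0, y = 1, z = 0. Substituting into each constraint:
  (1) -2(0) - 2(1) + 2(0) = -2 ✓
  (2) 0 = 5 × 0, remainder 0 ✓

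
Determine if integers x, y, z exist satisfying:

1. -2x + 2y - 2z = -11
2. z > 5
No

Even the single constraint (-2x + 2y - 2z = -11) is infeasible over the integers.

  - -2x + 2y - 2z = -11: every term on the left is divisible by 2, so the LHS ≡ 0 (mod 2), but the RHS -11 is not — no integer solution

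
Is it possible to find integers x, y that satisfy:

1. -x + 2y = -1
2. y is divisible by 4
Yes

Take x = 1, y = 0. Substituting into each constraint:
  (1) (-1) + 2(0) = -1 ✓
  (2) 0 = 4 × 0, remainder 0 ✓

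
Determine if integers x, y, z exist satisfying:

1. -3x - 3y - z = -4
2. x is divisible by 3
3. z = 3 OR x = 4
No

The full constraint system is jointly infeasible over the integers. Each constraint and what it forces:

  - -3x - 3y - z = -4: is a linear equation tying the variables together
  - x is divisible by 3: restricts x to multiples of 3
  - z = 3 OR x = 4: forces a choice: either z = 3 or x = 4

Split on the disjunction (z = 3 OR x = 4):
  • If z = 3: with z = 3, writing x = 3x', every remaining term of the linear equation is divisible by 3, so the left side is ≡ 0 (mod 3); but the right side -1 ≡ 2 (mod 3). No integers can satisfy it.
  • If x = 4: this contradicts the divisibility constraint — 4 is not a multiple of 3.
Both branches are infeasible, so the system has no integer solution.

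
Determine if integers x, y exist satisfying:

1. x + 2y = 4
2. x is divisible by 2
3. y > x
Yes

Take x = 0, y = 2. Substituting into each constraint:
  (1) 0 + 2(2) = 4 ✓
  (2) 0 = 2 × 0, remainder 0 ✓
  (3) 2 > 0 ✓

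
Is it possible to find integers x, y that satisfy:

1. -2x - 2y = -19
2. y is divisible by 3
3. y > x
No

Even the single constraint (-2x - 2y = -19) is infeasible over the integers.

  - -2x - 2y = -19: every term on the left is divisible by 2, so the LHS ≡ 0 (mod 2), but the RHS -19 is not — no integer solution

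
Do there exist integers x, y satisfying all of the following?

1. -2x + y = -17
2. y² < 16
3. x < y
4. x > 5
No

A contradictory subset is {-2x + y = -17, y² < 16, x < y}. No integer assignment can satisfy these jointly:

  - -2x + y = -17: is a linear equation tying the variables together
  - y² < 16: restricts y to |y| ≤ 3
  - x < y: bounds one variable relative to another variable

Propagating the comparison: x < y and y ≤ 3 give x ≤ 2. Range argument: with x ∈ [−∞, 2], y ∈ [-3, 3], the left side of the equation is at least -7, but the right side is -17 < -7. No integer solution exists.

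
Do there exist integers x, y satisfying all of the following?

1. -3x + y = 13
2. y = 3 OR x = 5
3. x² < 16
No

The full constraint system is jointly infeasible over the integers. Each constraint and what it forces:

  - -3x + y = 13: is a linear equation tying the variables together
  - y = 3 OR x = 5: forces a choice: either y = 3 or x = 5
  - x² < 16: restricts x to |x| ≤ 3

Split on the disjunction (y = 3 OR x = 5):
  • If y = 3: with y = 3, every remaining term of the linear equation is divisible by 3, so the left side is ≡ 0 (mod 3); but the right side 10 ≡ 1 (mod 3). No integers can satisfy it.
  • If x = 5: this contradicts x² < 16, which requires |x| ≤ 3.
Both branches are infeasible, so the system has no integer solution.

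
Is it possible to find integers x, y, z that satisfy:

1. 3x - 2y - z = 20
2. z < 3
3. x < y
Yes

Take x = -1, y = 0, z = -23. Substituting into each constraint:
  (1) 3(-1) - 2(0) + 23 = 20 ✓
  (2) -23 < 3 ✓
  (3) -1 < 0 ✓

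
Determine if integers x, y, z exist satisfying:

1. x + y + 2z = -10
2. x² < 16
Yes

Take x = 0, y = 0, z = -5. Substituting into each constraint:
  (1) 0 + 0 + 2(-5) = -10 ✓
  (2) x² = (0)² = 0, and 0 < 16 ✓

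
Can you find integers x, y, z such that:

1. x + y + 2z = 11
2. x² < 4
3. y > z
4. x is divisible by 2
Yes

Take x = 0, y = 5, z = 3. Substituting into each constraint:
  (1) 0 + 5 + 2(3) = 11 ✓
  (2) x² = (0)² = 0, and 0 < 4 ✓
  (3) 5 > 3 ✓
  (4) 0 = 2 × 0, remainder 0 ✓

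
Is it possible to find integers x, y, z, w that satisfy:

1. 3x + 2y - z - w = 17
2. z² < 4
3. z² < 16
Yes

Take x = 5, y = 1, z = 0, w = 0. Substituting into each constraint:
  (1) 3(5) + 2(1) + 0 + 0 = 17 ✓
  (2) z² = (0)² = 0, and 0 < 4 ✓
  (3) z² = (0)² = 0, and 0 < 16 ✓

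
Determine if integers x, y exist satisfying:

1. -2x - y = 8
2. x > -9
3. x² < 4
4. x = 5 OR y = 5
No

A contradictory subset is {-2x - y = 8, x² < 4, x = 5 OR y = 5}. No integer assignment can satisfy these jointly:

  - -2x - y = 8: is a linear equation tying the variables together
  - x² < 4: restricts x to |x| ≤ 1
  - x = 5 OR y = 5: forces a choice: either x = 5 or y = 5

Split on the disjunction (x = 5 OR y = 5):
  • If x = 5: this contradicts x² < 4, which requires |x| ≤ 1.
  • If y = 5: with y = 5, every remaining term of the linear equation is divisible by 2, so the left side is ≡ 0 (mod 2); but the right side 13 ≡ 1 (mod 2). No integers can satisfy it.
Both branches are infeasible, so the system has no integer solution.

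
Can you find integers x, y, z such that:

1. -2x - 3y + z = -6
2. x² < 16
Yes

Take x = 3, y = 0, z = 0. Substituting into each constraint:
  (1) -2(3) - 3(0) + 0 = -6 ✓
  (2) x² = (3)² = 9, and 9 < 16 ✓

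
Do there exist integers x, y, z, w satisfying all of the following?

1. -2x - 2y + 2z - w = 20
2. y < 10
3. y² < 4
Yes

Take x = -10, y = 0, z = 0, w = 0. Substituting into each constraint:
  (1) -2(-10) - 2(0) + 2(0) + 0 = 20 ✓
  (2) 0 < 10 ✓
  (3) y² = (0)² = 0, and 0 < 4 ✓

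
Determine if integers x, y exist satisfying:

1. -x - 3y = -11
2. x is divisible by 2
Yes

Take x = 2, y = 3. Substituting into each constraint:
  (1) (-2) - 3(3) = -11 ✓
  (2) 2 = 2 × 1, remainder 0 ✓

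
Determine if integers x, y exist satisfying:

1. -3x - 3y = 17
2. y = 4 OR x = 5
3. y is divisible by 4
No

Even the single constraint (-3x - 3y = 17) is infeasible over the integers.

  - -3x - 3y = 17: every term on the left is divisible by 3, so the LHS ≡ 0 (mod 3), but the RHS 17 is not — no integer solution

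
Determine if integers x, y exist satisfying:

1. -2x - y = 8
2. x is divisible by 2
Yes

Take x = 0, y = -8. Substituting into each constraint:
  (1) -2(0) + 8 = 8 ✓
  (2) 0 = 2 × 0, remainder 0 ✓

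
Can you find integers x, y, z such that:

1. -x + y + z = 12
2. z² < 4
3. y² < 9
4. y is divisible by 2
Yes

Take x = -12, y = 0, z = 0. Substituting into each constraint:
  (1) 12 + 0 + 0 = 12 ✓
  (2) z² = (0)² = 0, and 0 < 4 ✓
  (3) y² = (0)² = 0, and 0 < 9 ✓
  (4) 0 = 2 × 0, remainder 0 ✓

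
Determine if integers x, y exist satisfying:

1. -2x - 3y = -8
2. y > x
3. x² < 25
Yes

Take x = 1, y = 2. Substituting into each constraint:
  (1) -2(1) - 3(2) = -8 ✓
  (2) 2 > 1 ✓
  (3) x² = (1)² = 1, and 1 < 25 ✓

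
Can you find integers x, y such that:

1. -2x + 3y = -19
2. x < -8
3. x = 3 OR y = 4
No

The full constraint system is jointly infeasible over the integers. Each constraint and what it forces:

  - -2x + 3y = -19: is a linear equation tying the variables together
  - x < -8: bounds one variable relative to a constant
  - x = 3 OR y = 4: forces a choice: either x = 3 or y = 4

Split on the disjunction (x = 3 OR y = 4):
  • If x = 3: this contradicts the bound x ≤ -9.
  • If y = 4: with y = 4, every remaining term of the linear equation is divisible by 2, so the left side is ≡ 0 (mod 2); but the right side -31 ≡ 1 (mod 2). No integers can satisfy it.
Both branches are infeasible, so the system has no integer solution.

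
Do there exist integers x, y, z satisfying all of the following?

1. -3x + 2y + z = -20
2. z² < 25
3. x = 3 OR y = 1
Yes

Take x = 3, y = -6, z = 1. Substituting into each constraint:
  (1) -3(3) + 2(-6) + 1 = -20 ✓
  (2) z² = (1)² = 1, and 1 < 25 ✓
  (3) x = 3, target 3 ✓ (first branch holds)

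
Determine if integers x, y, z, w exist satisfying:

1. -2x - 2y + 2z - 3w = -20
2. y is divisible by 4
Yes

Take x = 10, y = 0, z = 0, w = 0. Substituting into each constraint:
  (1) -2(10) - 2(0) + 2(0) - 3(0) = -20 ✓
  (2) 0 = 4 × 0, remainder 0 ✓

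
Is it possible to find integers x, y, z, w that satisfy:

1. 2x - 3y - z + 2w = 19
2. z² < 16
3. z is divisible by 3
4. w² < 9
Yes

Take x = 11, y = 1, z = 0, w = 0. Substituting into each constraint:
  (1) 2(11) - 3(1) + 0 + 2(0) = 19 ✓
  (2) z² = (0)² = 0, and 0 < 16 ✓
  (3) 0 = 3 × 0, remainder 0 ✓
  (4) w² = (0)² = 0, and 0 < 9 ✓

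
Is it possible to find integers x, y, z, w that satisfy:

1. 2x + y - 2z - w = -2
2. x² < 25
Yes

Take x = 0, y = -2, z = 0, w = 0. Substituting into each constraint:
  (1) 2(0) + (-2) - 2(0) + 0 = -2 ✓
  (2) x² = (0)² = 0, and 0 < 25 ✓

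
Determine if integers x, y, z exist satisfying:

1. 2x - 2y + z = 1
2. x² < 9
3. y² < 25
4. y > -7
Yes

Take x = 0, y = 0, z = 1. Substituting into each constraint:
  (1) 2(0) - 2(0) + 1 = 1 ✓
  (2) x² = (0)² = 0, and 0 < 9 ✓
  (3) y² = (0)² = 0, and 0 < 25 ✓
  (4) 0 > -7 ✓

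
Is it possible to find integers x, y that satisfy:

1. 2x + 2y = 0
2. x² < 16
Yes

Take x = 0, y = 0. Substituting into each constraint:
  (1) 2(0) + 2(0) = 0 ✓
  (2) x² = (0)² = 0, and 0 < 16 ✓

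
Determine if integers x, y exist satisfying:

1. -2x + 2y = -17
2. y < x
No

Even the single constraint (-2x + 2y = -17) is infeasible over the integers.

  - -2x + 2y = -17: every term on the left is divisible by 2, so the LHS ≡ 0 (mod 2), but the RHS -17 is not — no integer solution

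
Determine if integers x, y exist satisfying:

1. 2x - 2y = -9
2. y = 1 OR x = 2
No

Even the single constraint (2x - 2y = -9) is infeasible over the integers.

  - 2x - 2y = -9: every term on the left is divisible by 2, so the LHS ≡ 0 (mod 2), but the RHS -9 is not — no integer solution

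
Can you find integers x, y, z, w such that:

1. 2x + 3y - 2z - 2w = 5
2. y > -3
Yes

Take x = 0, y = 1, z = -1, w = 0. Substituting into each constraint:
  (1) 2(0) + 3(1) - 2(-1) - 2(0) = 5 ✓
  (2) 1 > -3 ✓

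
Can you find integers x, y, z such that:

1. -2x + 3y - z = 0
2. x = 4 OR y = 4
Yes

Take x = 0, y = 4, z = 12. Substituting into each constraint:
  (1) -2(0) + 3(4) + (-12) = 0 ✓
  (2) y = 4, target 4 ✓ (second branch holds)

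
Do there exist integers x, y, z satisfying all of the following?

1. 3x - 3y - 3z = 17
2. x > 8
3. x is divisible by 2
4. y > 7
No

Even the single constraint (3x - 3y - 3z = 17) is infeasible over the integers.

  - 3x - 3y - 3z = 17: every term on the left is divisible by 3, so the LHS ≡ 0 (mod 3), but the RHS 17 is not — no integer solution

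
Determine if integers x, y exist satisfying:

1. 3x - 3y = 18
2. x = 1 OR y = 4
Yes

Take x = 10, y = 4. Substituting into each constraint:
  (1) 3(10) - 3(4) = 18 ✓
  (2) y = 4, target 4 ✓ (second branch holds)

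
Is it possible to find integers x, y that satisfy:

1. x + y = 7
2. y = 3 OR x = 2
Yes

Take x = 4, y = 3. Substituting into each constraint:
  (1) 4 + 3 = 7 ✓
  (2) y = 3, target 3 ✓ (first branch holds)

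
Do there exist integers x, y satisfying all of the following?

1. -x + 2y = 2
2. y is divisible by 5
Yes

Take x = -2, y = 0. Substituting into each constraint:
  (1) 2 + 2(0) = 2 ✓
  (2) 0 = 5 × 0, remainder 0 ✓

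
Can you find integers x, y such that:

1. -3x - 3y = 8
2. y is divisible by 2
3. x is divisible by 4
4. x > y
No

Even the single constraint (-3x - 3y = 8) is infeasible over the integers.

  - -3x - 3y = 8: every term on the left is divisible by 3, so the LHS ≡ 0 (mod 3), but the RHS 8 is not — no integer solution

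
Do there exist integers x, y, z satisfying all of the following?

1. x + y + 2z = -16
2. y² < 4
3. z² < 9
Yes

Take x = -16, y = 0, z = 0. Substituting into each constraint:
  (1) (-16) + 0 + 2(0) = -16 ✓
  (2) y² = (0)² = 0, and 0 < 4 ✓
  (3) z² = (0)² = 0, and 0 < 9 ✓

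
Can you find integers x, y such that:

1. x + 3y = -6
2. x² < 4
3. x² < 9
Yes

Take x = 0, y = -2. Substituting into each constraint:
  (1) 0 + 3(-2) = -6 ✓
  (2) x² = (0)² = 0, and 0 < 4 ✓
  (3) x² = (0)² = 0, and 0 < 9 ✓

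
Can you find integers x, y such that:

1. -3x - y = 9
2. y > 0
Yes

Take x = -4, y = 3. Substituting into each constraint:
  (1) -3(-4) + (-3) = 9 ✓
  (2) 3 > 0 ✓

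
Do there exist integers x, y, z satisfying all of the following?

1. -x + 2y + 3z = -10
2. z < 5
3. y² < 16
Yes

Take x = 10, y = 0, z = 0. Substituting into each constraint:
  (1) (-10) + 2(0) + 3(0) = -10 ✓
  (2) 0 < 5 ✓
  (3) y² = (0)² = 0, and 0 < 16 ✓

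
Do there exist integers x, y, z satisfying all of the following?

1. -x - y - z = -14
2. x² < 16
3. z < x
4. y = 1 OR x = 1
Yes

Take x = 1, y = 13, z = 0. Substituting into each constraint:
  (1) (-1) + (-13) + 0 = -14 ✓
  (2) x² = (1)² = 1, and 1 < 16 ✓
  (3) 0 < 1 ✓
  (4) x = 1, target 1 ✓ (second branch holds)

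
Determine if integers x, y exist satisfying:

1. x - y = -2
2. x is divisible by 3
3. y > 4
Yes

Take x = 3, y = 5. Substituting into each constraint:
  (1) 3 + (-5) = -2 ✓
  (2) 3 = 3 × 1, remainder 0 ✓
  (3) 5 > 4 ✓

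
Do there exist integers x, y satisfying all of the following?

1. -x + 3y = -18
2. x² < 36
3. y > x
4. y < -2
No

A contradictory subset is {-x + 3y = -18, x² < 36, y > x}. No integer assignment can satisfy these jointly:

  - -x + 3y = -18: is a linear equation tying the variables together
  - x² < 36: restricts x to |x| ≤ 5
  - y > x: bounds one variable relative to another variable

Propagating the comparison: y > x and x ≥ -5 give y ≥ -4. Range argument: with x ∈ [-5, 5], y ∈ [-4, ∞], the left side of the equation is at least -17, but the right side is -18 < -17. No integer solution exists.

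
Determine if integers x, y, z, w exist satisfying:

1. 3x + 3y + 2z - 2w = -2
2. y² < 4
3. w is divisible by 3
Yes

Take x = 0, y = 0, z = -1, w = 0. Substituting into each constraint:
  (1) 3(0) + 3(0) + 2(-1) - 2(0) = -2 ✓
  (2) y² = (0)² = 0, and 0 < 4 ✓
  (3) 0 = 3 × 0, remainder 0 ✓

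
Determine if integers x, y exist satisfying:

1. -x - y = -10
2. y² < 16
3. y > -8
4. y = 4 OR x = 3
No

A contradictory subset is {-x - y = -10, y² < 16, y = 4 OR x = 3}. No integer assignment can satisfy these jointly:

  - -x - y = -10: is a linear equation tying the variables together
  - y² < 16: restricts y to |y| ≤ 3
  - y = 4 OR x = 3: forces a choice: either y = 4 or x = 3

Split on the disjunction (y = 4 OR x = 3):
  • If y = 4: this contradicts y² < 16, which requires |y| ≤ 3.
  • If x = 3: the equation forces y = 7, but y² < 16 requires |y| ≤ 3.
Both branches are infeasible, so the system has no integer solution.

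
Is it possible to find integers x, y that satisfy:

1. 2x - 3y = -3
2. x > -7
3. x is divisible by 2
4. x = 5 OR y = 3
No

A contradictory subset is {2x - 3y = -3, x is divisible by 2, x = 5 OR y = 3}. No integer assignment can satisfy these jointly:

  - 2x - 3y = -3: is a linear equation tying the variables together
  - x is divisible by 2: restricts x to multiples of 2
  - x = 5 OR y = 3: forces a choice: either x = 5 or y = 3

Split on the disjunction (x = 5 OR y = 3):
  • If x = 5: this contradicts the divisibility constraint — 5 is not a multiple of 2.
  • If y = 3: with y = 3, writing x = 2x', every remaining term of the linear equation is divisible by 4, so the left side is ≡ 0 (mod 4); but the right side 6 ≡ 2 (mod 4). No integers can satisfy it.
Both branches are infeasible, so the system has no integer solution.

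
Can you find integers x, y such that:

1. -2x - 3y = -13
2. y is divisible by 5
Yes

Take x = 14, y = -5. Substituting into each constraint:
  (1) -2(14) - 3(-5) = -13 ✓
  (2) -5 = 5 × -1, remainder 0 ✓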